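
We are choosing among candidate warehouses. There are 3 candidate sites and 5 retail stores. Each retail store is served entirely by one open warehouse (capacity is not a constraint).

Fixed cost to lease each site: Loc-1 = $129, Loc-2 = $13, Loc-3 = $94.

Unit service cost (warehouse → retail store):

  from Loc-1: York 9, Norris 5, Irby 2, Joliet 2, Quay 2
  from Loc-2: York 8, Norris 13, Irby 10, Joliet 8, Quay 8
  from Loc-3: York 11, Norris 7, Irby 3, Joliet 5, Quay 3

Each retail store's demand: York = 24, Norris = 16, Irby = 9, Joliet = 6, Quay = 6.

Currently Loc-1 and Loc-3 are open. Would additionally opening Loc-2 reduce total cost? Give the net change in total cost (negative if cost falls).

Yes — net change −11 (cost falls by 11).

Current service cost with {Loc-1, Loc-3}: 338.
Adding Loc-2: each retail store re-picks its cheapest; new service cost 314, saving 24.
Extra fixed cost: 13. Net change = 13 − 24 = -11.
(Totals: 561 → 550.)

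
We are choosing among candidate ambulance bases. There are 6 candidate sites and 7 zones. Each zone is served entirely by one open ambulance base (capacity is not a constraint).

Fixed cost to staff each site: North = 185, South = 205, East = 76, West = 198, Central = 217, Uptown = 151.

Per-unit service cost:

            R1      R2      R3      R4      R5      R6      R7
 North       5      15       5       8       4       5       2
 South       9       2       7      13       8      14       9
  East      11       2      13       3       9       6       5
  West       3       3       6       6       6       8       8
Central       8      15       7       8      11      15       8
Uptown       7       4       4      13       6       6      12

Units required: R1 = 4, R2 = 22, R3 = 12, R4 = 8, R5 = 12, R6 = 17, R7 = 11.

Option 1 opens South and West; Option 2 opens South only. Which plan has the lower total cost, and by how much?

Option 1: {South, West}: R1→West 3·4=12, R2→South 2·22=44, R3→West 6·12=72, R4→West 6·8=48, R5→West 6·12=72, R6→West 8·17=136, R7→West 8·11=88. Service 472; fixed 403; total 875.
Option 2: {South}: R1→South 9·4=36, R2→South 2·22=44, R3→South 7·12=84, R4→South 13·8=104, R5→South 8·12=96, R6→South 14·17=238, R7→South 9·11=99. Service 701; fixed 205; total 906.
Difference: |875 − 906| = 31.

Option 1 is cheaper by 31.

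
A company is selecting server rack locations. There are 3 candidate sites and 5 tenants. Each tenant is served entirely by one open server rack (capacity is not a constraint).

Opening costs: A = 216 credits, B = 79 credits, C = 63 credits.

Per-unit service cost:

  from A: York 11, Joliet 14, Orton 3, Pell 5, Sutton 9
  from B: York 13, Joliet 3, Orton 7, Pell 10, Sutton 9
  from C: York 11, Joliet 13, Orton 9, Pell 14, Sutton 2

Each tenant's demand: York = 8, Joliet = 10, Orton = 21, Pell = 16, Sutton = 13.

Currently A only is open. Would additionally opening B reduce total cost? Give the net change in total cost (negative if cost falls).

Yes — net change −31 (cost falls by 31).

Current service cost with {A}: 488.
Adding B: each tenant re-picks its cheapest; new service cost 378, saving 110.
Extra fixed cost: 79. Net change = 79 − 110 = -31.
(Totals: 704 → 673.)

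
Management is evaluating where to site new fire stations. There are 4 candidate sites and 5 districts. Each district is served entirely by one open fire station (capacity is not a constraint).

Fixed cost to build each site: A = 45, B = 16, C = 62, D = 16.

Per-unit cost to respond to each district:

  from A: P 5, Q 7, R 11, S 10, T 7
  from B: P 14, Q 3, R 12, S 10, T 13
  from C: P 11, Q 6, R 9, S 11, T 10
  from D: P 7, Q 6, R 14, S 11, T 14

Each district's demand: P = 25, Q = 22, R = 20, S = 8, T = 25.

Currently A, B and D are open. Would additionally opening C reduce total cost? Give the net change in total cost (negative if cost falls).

No — net change +22 (cost rises by 22).

Current service cost with {A, B, D}: 666.
Adding C: each district re-picks its cheapest; new service cost 626, saving 40.
Extra fixed cost: 62. Net change = 62 − 40 = 22.
(Totals: 743 → 765.)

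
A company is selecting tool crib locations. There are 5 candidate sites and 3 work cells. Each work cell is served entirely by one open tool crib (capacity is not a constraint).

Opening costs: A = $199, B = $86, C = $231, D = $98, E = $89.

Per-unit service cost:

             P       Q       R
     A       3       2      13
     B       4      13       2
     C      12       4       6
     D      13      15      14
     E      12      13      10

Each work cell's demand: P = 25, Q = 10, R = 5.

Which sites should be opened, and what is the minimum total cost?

Open B only; minimum total cost 326.

For any fixed open set, each work cell goes to its cheapest open site; total = fixed + service.
{B}: P→B 4·25=100, Q→B 13·10=130, R→B 2·5=10. Service 240; fixed 86; total 326.
{A}: service 160 + fixed 199 = 359
{A, B}: service 105 + fixed 285 = 390
{A, B, C, D, E}: service 105 + fixed 703 = 808
No other subset beats 326.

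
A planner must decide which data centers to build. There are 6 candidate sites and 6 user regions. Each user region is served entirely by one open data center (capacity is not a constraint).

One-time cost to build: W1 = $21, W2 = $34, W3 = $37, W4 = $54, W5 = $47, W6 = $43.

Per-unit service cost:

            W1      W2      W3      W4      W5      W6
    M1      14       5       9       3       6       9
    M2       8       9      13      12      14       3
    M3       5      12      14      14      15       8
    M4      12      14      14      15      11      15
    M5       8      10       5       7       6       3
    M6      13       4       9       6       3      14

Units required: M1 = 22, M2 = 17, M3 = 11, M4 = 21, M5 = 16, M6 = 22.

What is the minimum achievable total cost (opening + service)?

For any fixed open set, each user region goes to its cheapest open site; total = fixed + service.
{W1, W4, W5, W6}: M1→W4 3·22=66, M2→W6 3·17=51, M3→W1 5·11=55, M4→W5 11·21=231, M5→W6 3·16=48, M6→W5 3·22=66. Service 517; fixed 165; total 682.
{W1, W5, W6}: M1→W5 6·22=132, M2→W6 3·17=51, M3→W1 5·11=55, M4→W5 11·21=231, M5→W6 3·16=48, M6→W5 3·22=66. Service 583; fixed 111; total 694.
{W4, W5, W6}: M1→W4 3·22=66, M2→W6 3·17=51, M3→W6 8·11=88, M4→W5 11·21=231, M5→W6 3·16=48, M6→W5 3·22=66. Service 550; fixed 144; total 694.
{W1, W2, W3, W4, W5, W6}: service 517 + fixed 236 = 753
No other subset beats 682.

Minimum total cost: 682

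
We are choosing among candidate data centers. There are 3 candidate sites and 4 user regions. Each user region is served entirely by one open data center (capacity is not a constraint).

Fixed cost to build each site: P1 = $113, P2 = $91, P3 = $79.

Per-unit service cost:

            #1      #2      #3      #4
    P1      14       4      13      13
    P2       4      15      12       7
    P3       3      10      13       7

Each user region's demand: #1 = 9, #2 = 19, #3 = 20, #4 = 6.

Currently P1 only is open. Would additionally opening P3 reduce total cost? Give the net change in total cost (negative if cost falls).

Current service cost with {P1}: 540.
Adding P3: each user region re-picks its cheapest; new service cost 405, saving 135.
Extra fixed cost: 79. Net change = 79 − 135 = -56.
(Totals: 653 → 597.)

Yes — net change −56 (cost falls by 56).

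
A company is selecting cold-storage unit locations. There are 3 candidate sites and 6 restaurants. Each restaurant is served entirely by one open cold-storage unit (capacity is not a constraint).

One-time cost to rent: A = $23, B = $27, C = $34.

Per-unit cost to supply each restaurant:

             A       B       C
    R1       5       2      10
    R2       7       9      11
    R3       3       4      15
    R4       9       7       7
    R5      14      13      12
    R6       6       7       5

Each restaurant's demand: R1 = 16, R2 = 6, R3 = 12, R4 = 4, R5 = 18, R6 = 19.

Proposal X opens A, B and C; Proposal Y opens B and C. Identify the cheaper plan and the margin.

Proposal X: {A, B, C}: R1→B 2·16=32, R2→A 7·6=42, R3→A 3·12=36, R4→B 7·4=28, R5→C 12·18=216, R6→C 5·19=95. Service 449; fixed 84; total 533.
Proposal Y: {B, C}: R1→B 2·16=32, R2→B 9·6=54, R3→B 4·12=48, R4→B 7·4=28, R5→C 12·18=216, R6→C 5·19=95. Service 473; fixed 61; total 534.
Difference: |533 − 534| = 1.

Proposal X is cheaper by 1.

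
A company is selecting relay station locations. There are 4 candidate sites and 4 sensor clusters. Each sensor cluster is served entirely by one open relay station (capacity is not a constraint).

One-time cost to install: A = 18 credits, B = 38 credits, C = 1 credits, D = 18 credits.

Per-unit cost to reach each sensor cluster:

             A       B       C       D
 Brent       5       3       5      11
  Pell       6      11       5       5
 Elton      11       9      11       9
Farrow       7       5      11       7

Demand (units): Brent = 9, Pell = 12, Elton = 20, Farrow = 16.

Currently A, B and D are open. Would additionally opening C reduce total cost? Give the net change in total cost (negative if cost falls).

No — net change +1 (cost rises by 1).

Current service cost with {A, B, D}: 347.
Adding C: each sensor cluster re-picks its cheapest; new service cost 347, saving 0.
Extra fixed cost: 1. Net change = 1 − 0 = 1.
(Totals: 421 → 422.)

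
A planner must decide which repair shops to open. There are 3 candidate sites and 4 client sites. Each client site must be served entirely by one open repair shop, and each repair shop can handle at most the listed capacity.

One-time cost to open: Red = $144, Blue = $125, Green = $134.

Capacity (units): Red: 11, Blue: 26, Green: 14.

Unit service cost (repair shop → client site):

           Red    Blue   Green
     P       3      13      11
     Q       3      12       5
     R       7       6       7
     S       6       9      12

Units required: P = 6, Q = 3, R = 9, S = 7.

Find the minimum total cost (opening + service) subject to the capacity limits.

Minimum total cost: 356

Open {Blue}: P→Blue 13·6=78, Q→Blue 12·3=36, R→Blue 6·9=54, S→Blue 9·7=63.
Loads: Blue carries 25/26. Service 231; fixed 125; total 356.
Next best feasible plan costs 413.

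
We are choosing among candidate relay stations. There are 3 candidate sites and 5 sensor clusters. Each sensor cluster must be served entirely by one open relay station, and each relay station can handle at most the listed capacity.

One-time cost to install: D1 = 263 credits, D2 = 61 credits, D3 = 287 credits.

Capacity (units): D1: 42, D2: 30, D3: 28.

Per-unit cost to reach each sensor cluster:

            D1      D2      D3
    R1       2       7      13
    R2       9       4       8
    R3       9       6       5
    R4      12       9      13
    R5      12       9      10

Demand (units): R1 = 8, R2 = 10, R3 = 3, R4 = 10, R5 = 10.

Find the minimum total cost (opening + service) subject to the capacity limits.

Open {D1, D2}: R1→D1 2·8=16, R2→D2 4·10=40, R3→D1 9·3=27, R4→D2 9·10=90, R5→D2 9·10=90.
Loads: D1 carries 11/42, D2 carries 30/30. Service 263; fixed 324; total 587.
Next best feasible plan costs 608.

Minimum total cost: 587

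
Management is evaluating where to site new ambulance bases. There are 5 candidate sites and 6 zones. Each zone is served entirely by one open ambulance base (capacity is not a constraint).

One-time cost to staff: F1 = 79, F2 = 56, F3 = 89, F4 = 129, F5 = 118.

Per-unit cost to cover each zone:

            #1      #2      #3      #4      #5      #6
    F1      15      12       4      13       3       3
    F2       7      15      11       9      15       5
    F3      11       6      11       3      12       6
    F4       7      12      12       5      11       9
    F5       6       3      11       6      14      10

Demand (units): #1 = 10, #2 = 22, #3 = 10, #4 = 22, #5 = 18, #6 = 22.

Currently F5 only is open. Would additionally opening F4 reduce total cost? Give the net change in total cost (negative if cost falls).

Current service cost with {F5}: 840.
Adding F4: each zone re-picks its cheapest; new service cost 742, saving 98.
Extra fixed cost: 129. Net change = 129 − 98 = 31.
(Totals: 958 → 989.)

No — net change +31 (cost rises by 31).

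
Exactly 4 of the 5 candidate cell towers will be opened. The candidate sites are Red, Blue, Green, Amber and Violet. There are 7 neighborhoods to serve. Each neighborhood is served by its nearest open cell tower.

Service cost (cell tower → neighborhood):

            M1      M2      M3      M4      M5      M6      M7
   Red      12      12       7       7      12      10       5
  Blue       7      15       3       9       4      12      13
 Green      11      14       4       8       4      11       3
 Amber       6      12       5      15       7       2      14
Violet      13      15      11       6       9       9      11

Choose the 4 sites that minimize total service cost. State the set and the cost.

Choose Blue, Green, Amber and Violet; total service cost 36.

With exactly 4 open, each neighborhood uses its cheapest among the chosen.
{Blue, Green, Amber, Violet}: M1→Amber 6, M2→Amber 12, M3→Blue 3, M4→Violet 6, M5→Blue 4, M6→Amber 2, M7→Green 3. Service cost 36.
{Red, Blue, Green, Amber}: service cost 37
{Red, Green, Amber, Violet}: service cost 37
Among all 5 size-4 choices, {Blue, Green, Amber, Violet} is lowest.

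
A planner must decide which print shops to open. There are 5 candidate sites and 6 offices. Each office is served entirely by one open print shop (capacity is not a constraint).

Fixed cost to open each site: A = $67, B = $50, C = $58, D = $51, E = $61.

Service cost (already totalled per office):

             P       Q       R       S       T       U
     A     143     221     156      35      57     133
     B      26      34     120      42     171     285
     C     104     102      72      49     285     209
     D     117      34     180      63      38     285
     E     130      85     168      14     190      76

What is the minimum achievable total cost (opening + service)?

Minimum total cost: 470

For any fixed open set, each office goes to its cheapest open site; total = fixed + service.
{B, D, E}: P→B 26, Q→B 34, R→B 120, S→E 14, T→D 38, U→E 76. Service 308; fixed 162; total 470.
{B, C, D, E}: service 260 + fixed 220 = 480
{A, B, E}: P→B 26, Q→B 34, R→B 120, S→E 14, T→A 57, U→E 76. Service 327; fixed 178; total 505.
{A, B, C, D, E}: service 260 + fixed 287 = 547
No other subset beats 470.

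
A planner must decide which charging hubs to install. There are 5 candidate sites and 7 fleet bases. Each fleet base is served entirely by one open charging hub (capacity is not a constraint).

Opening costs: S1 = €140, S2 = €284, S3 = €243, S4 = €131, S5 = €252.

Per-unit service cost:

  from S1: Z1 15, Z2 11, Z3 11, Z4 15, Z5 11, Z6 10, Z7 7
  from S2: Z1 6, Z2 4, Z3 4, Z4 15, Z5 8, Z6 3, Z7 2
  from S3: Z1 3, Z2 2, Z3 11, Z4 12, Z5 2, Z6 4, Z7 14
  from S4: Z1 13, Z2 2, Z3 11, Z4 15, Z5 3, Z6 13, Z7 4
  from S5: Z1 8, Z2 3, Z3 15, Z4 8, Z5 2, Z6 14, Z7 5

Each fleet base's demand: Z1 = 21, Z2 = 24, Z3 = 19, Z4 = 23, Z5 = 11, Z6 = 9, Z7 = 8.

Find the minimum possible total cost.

For any fixed open set, each fleet base goes to its cheapest open site; total = fixed + service.
{S3}: Z1→S3 3·21=63, Z2→S3 2·24=48, Z3→S3 11·19=209, Z4→S3 12·23=276, Z5→S3 2·11=22, Z6→S3 4·9=36, Z7→S3 14·8=112. Service 766; fixed 243; total 1009.
{S2, S3}: Z1→S3 3·21=63, Z2→S3 2·24=48, Z3→S2 4·19=76, Z4→S3 12·23=276, Z5→S3 2·11=22, Z6→S2 3·9=27, Z7→S2 2·8=16. Service 528; fixed 527; total 1055.
{S2}: Z1→S2 6·21=126, Z2→S2 4·24=96, Z3→S2 4·19=76, Z4→S2 15·23=345, Z5→S2 8·11=88, Z6→S2 3·9=27, Z7→S2 2·8=16. Service 774; fixed 284; total 1058.
{S1, S2, S3, S4, S5}: Z1→S3 3·21=63, Z2→S3 2·24=48, Z3→S2 4·19=76, Z4→S5 8·23=184, Z5→S3 2·11=22, Z6→S2 3·9=27, Z7→S2 2·8=16. Service 436; fixed 1050; total 1486.
No other subset beats 1009.

Minimum total cost: 1009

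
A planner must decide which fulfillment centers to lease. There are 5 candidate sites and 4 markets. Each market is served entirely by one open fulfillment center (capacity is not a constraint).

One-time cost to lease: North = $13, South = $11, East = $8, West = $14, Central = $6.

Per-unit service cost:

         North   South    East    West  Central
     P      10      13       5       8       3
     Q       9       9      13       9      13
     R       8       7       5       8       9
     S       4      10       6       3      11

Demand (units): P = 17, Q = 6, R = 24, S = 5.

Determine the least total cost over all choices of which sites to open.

For any fixed open set, each market goes to its cheapest open site; total = fixed + service.
{East, West, Central}: P→Central 3·17=51, Q→West 9·6=54, R→East 5·24=120, S→West 3·5=15. Service 240; fixed 28; total 268.
{North, East, Central}: service 245 + fixed 27 = 272
{South, East, West, Central}: P→Central 3·17=51, Q→South 9·6=54, R→East 5·24=120, S→West 3·5=15. Service 240; fixed 39; total 279.
{North, South, East, West, Central}: P→Central 3·17=51, Q→North 9·6=54, R→East 5·24=120, S→West 3·5=15. Service 240; fixed 52; total 292.
No other subset beats 268.

Minimum total cost: 268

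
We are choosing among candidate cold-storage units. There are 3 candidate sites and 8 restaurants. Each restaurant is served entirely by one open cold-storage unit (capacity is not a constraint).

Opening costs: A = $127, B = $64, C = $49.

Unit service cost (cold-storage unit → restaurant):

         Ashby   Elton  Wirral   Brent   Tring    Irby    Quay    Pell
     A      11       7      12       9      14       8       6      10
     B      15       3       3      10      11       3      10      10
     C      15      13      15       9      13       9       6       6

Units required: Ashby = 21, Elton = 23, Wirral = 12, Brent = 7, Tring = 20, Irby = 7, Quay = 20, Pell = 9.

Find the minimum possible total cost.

Minimum total cost: 1011

For any fixed open set, each restaurant goes to its cheapest open site; total = fixed + service.
{B, C}: Ashby→B 15·21=315, Elton→B 3·23=69, Wirral→B 3·12=36, Brent→C 9·7=63, Tring→B 11·20=220, Irby→B 3·7=21, Quay→C 6·20=120, Pell→C 6·9=54. Service 898; fixed 113; total 1011.
{A, B}: Ashby→A 11·21=231, Elton→B 3·23=69, Wirral→B 3·12=36, Brent→A 9·7=63, Tring→B 11·20=220, Irby→B 3·7=21, Quay→A 6·20=120, Pell→A 10·9=90. Service 850; fixed 191; total 1041.
{A, B, C}: Ashby→A 11·21=231, Elton→B 3·23=69, Wirral→B 3·12=36, Brent→A 9·7=63, Tring→B 11·20=220, Irby→B 3·7=21, Quay→A 6·20=120, Pell→C 6·9=54. Service 814; fixed 240; total 1054.
{C}: Ashby→C 15·21=315, Elton→C 13·23=299, Wirral→C 15·12=180, Brent→C 9·7=63, Tring→C 13·20=260, Irby→C 9·7=63, Quay→C 6·20=120, Pell→C 6·9=54. Service 1354; fixed 49; total 1403.
No other subset beats 1011.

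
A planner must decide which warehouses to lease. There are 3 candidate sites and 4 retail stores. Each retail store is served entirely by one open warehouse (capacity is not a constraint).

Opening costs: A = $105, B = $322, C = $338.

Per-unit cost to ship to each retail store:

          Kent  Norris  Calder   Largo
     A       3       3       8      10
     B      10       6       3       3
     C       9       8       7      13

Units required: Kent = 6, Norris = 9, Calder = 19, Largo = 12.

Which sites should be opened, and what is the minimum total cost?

For any fixed open set, each retail store goes to its cheapest open site; total = fixed + service.
{A}: Kent→A 3·6=18, Norris→A 3·9=27, Calder→A 8·19=152, Largo→A 10·12=120. Service 317; fixed 105; total 422.
{B}: service 207 + fixed 322 = 529
{A, B}: service 138 + fixed 427 = 565
{A, B, C}: Kent→A 3·6=18, Norris→A 3·9=27, Calder→B 3·19=57, Largo→B 3·12=36. Service 138; fixed 765; total 903.
No other subset beats 422.

Open A only; minimum total cost 422.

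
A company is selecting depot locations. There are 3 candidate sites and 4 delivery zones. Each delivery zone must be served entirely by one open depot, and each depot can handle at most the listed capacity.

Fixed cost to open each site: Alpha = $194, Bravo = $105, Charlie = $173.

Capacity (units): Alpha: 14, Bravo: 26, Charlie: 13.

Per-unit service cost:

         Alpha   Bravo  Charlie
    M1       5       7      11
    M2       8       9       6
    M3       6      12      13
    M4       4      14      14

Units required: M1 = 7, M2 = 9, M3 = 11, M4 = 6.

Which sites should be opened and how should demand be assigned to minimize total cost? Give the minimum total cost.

Open {Alpha, Bravo}: M1→Alpha 5·7=35, M2→Bravo 9·9=81, M3→Bravo 12·11=132, M4→Alpha 4·6=24.
Loads: Alpha carries 13/14, Bravo carries 20/26. Service 272; fixed 299; total 571.
Next best feasible plan costs 579.

Minimum total cost: 571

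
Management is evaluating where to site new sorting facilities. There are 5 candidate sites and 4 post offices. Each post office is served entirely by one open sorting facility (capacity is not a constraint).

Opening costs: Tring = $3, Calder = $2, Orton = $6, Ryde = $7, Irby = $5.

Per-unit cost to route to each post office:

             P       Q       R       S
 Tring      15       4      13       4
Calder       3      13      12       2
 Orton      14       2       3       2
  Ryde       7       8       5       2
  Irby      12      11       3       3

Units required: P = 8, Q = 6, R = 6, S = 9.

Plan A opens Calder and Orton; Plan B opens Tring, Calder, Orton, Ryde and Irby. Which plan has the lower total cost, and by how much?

Plan A is cheaper by 15.

Plan A: {Calder, Orton}: P→Calder 3·8=24, Q→Orton 2·6=12, R→Orton 3·6=18, S→Calder 2·9=18. Service 72; fixed 8; total 80.
Plan B: {Tring, Calder, Orton, Ryde, Irby}: P→Calder 3·8=24, Q→Orton 2·6=12, R→Orton 3·6=18, S→Calder 2·9=18. Service 72; fixed 23; total 95.
Difference: |80 − 95| = 15.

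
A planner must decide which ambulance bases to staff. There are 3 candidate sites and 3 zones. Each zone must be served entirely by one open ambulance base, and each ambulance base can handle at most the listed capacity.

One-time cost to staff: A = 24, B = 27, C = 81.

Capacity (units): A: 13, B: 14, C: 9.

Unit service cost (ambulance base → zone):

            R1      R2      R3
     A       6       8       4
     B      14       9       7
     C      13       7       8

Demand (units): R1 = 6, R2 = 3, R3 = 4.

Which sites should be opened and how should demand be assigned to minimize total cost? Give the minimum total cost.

Open {A}: R1→A 6·6=36, R2→A 8·3=24, R3→A 4·4=16.
Loads: A carries 13/13. Service 76; fixed 24; total 100.
Next best feasible plan costs 127.

Minimum total cost: 100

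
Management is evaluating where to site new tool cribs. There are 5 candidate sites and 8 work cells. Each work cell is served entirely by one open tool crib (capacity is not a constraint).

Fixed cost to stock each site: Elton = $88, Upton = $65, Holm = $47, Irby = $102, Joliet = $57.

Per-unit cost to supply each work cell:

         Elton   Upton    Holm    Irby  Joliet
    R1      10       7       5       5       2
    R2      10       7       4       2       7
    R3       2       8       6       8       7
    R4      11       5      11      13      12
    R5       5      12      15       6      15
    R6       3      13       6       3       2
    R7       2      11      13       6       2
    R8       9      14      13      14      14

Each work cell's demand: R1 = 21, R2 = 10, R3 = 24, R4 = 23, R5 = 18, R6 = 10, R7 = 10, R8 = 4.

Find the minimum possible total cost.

For any fixed open set, each work cell goes to its cheapest open site; total = fixed + service.
{Elton, Upton, Joliet}: R1→Joliet 2·21=42, R2→Upton 7·10=70, R3→Elton 2·24=48, R4→Upton 5·23=115, R5→Elton 5·18=90, R6→Joliet 2·10=20, R7→Elton 2·10=20, R8→Elton 9·4=36. Service 441; fixed 210; total 651.
{Elton, Upton, Holm, Joliet}: service 411 + fixed 257 = 668
{Elton, Upton, Holm}: service 484 + fixed 200 = 684
{Elton, Upton, Holm, Irby, Joliet}: service 391 + fixed 359 = 750
No other subset beats 651.

Minimum total cost: 651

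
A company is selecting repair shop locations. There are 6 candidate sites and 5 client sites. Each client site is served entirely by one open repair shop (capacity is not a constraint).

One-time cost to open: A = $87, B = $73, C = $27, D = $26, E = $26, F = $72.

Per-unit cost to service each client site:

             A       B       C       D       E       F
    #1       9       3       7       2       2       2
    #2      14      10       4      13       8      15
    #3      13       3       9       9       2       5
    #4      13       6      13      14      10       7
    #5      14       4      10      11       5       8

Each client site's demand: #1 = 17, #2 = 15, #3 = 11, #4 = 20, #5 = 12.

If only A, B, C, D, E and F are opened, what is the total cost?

Total cost: 595

Each client site is assigned to its cheapest site among the open ones.
{A, B, C, D, E, F}: #1→D 2·17=34, #2→C 4·15=60, #3→E 2·11=22, #4→B 6·20=120, #5→B 4·12=48. Service 284; fixed 311; total 595.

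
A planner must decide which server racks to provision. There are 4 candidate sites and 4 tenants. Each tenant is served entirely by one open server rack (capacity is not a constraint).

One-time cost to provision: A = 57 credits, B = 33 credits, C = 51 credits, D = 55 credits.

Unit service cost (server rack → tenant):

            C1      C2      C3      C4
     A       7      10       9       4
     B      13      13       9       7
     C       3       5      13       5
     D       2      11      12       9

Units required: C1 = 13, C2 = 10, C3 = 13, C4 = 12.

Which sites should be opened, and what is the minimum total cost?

For any fixed open set, each tenant goes to its cheapest open site; total = fixed + service.
{B, C}: C1→C 3·13=39, C2→C 5·10=50, C3→B 9·13=117, C4→C 5·12=60. Service 266; fixed 84; total 350.
{A, C}: C1→C 3·13=39, C2→C 5·10=50, C3→A 9·13=117, C4→A 4·12=48. Service 254; fixed 108; total 362.
{C}: service 318 + fixed 51 = 369
{A, B, C, D}: service 241 + fixed 196 = 437
(All 15 nonempty subsets were checked; B and C is lowest.)

Open B and C; minimum total cost 350.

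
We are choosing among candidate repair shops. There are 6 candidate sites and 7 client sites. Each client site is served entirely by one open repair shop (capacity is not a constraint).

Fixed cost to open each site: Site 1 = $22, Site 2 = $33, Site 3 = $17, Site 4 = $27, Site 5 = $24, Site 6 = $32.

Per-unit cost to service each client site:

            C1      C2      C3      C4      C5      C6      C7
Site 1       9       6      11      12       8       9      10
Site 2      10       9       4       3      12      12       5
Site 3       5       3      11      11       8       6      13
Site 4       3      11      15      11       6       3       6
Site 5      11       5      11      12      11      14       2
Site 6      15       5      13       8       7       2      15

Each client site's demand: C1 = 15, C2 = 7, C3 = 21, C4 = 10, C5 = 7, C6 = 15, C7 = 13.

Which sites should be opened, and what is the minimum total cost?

For any fixed open set, each client site goes to its cheapest open site; total = fixed + service.
{Site 2, Site 4, Site 5}: C1→Site 4 3·15=45, C2→Site 5 5·7=35, C3→Site 2 4·21=84, C4→Site 2 3·10=30, C5→Site 4 6·7=42, C6→Site 4 3·15=45, C7→Site 5 2·13=26. Service 307; fixed 84; total 391.
{Site 2, Site 3, Site 4, Site 5}: service 293 + fixed 101 = 394
{Site 2, Site 4, Site 5, Site 6}: service 292 + fixed 116 = 408
{Site 1, Site 2, Site 3, Site 4, Site 5, Site 6}: service 278 + fixed 155 = 433
No other subset beats 391.

Open Site 2, Site 4 and Site 5; minimum total cost 391.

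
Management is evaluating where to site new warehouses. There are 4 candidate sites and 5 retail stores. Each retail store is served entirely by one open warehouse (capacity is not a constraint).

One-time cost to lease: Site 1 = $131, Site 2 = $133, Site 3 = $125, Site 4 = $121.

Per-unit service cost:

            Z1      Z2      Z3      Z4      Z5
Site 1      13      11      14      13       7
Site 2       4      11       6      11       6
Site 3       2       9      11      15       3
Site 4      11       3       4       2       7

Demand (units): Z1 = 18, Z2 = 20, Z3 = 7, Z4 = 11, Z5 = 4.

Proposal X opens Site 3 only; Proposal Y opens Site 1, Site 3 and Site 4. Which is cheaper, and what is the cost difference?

Proposal X: {Site 3}: Z1→Site 3 2·18=36, Z2→Site 3 9·20=180, Z3→Site 3 11·7=77, Z4→Site 3 15·11=165, Z5→Site 3 3·4=12. Service 470; fixed 125; total 595.
Proposal Y: {Site 1, Site 3, Site 4}: Z1→Site 3 2·18=36, Z2→Site 4 3·20=60, Z3→Site 4 4·7=28, Z4→Site 4 2·11=22, Z5→Site 3 3·4=12. Service 158; fixed 377; total 535.
Difference: |595 − 535| = 60.

Proposal Y is cheaper by 60.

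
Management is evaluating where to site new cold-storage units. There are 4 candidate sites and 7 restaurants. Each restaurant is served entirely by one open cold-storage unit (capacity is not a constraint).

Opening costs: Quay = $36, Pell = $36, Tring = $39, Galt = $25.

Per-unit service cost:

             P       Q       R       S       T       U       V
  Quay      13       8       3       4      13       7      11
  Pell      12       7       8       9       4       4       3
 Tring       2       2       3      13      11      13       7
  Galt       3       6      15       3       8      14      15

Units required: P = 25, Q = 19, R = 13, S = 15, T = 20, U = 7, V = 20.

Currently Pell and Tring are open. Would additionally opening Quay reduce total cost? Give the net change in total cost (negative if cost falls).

Yes — net change −39 (cost falls by 39).

Current service cost with {Pell, Tring}: 430.
Adding Quay: each restaurant re-picks its cheapest; new service cost 355, saving 75.
Extra fixed cost: 36. Net change = 36 − 75 = -39.
(Totals: 505 → 466.)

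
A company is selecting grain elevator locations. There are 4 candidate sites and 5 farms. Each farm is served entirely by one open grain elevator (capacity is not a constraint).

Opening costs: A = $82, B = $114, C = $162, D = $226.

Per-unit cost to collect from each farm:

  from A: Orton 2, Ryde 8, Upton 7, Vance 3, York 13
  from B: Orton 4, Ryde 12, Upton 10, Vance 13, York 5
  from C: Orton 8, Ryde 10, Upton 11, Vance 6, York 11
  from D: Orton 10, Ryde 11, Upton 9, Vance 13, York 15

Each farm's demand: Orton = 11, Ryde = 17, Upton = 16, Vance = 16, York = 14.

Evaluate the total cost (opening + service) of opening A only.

Total cost: 582

Each farm is assigned to its cheapest site among the open ones.
{A}: Orton→A 2·11=22, Ryde→A 8·17=136, Upton→A 7·16=112, Vance→A 3·16=48, York→A 13·14=182. Service 500; fixed 82; total 582.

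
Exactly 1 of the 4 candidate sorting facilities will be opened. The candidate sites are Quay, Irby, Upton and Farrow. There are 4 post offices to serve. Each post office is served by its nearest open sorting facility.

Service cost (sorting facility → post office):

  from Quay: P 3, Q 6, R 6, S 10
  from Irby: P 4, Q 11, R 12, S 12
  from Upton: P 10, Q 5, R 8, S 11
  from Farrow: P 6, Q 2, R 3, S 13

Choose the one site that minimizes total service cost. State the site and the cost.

Choose Farrow only; total service cost 24.

With exactly 1 open, each post office uses its cheapest among the chosen.
{Farrow}: P→Farrow 6, Q→Farrow 2, R→Farrow 3, S→Farrow 13. Service cost 24.
{Quay}: service cost 25
{Upton}: service cost 34
Among all 4 size-1 choices, {Farrow} is lowest.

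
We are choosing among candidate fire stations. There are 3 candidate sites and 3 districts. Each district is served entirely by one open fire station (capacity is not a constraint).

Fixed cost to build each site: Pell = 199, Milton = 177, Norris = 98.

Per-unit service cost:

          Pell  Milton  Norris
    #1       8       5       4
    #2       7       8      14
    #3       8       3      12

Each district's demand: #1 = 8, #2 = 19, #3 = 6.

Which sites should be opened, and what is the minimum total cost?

For any fixed open set, each district goes to its cheapest open site; total = fixed + service.
{Milton}: #1→Milton 5·8=40, #2→Milton 8·19=152, #3→Milton 3·6=18. Service 210; fixed 177; total 387.
{Pell}: #1→Pell 8·8=64, #2→Pell 7·19=133, #3→Pell 8·6=48. Service 245; fixed 199; total 444.
{Norris}: service 370 + fixed 98 = 468
{Pell, Milton, Norris}: service 183 + fixed 474 = 657
No other subset beats 387.

Open Milton only; minimum total cost 387.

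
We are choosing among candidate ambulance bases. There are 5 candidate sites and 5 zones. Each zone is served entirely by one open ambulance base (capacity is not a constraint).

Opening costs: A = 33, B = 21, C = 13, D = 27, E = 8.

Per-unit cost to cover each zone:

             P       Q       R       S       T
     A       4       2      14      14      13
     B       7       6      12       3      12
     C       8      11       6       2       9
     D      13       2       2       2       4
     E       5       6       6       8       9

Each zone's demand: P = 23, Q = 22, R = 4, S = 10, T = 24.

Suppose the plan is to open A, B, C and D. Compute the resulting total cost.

Each zone is assigned to its cheapest site among the open ones.
{A, B, C, D}: P→A 4·23=92, Q→A 2·22=44, R→D 2·4=8, S→C 2·10=20, T→D 4·24=96. Service 260; fixed 94; total 354.

Total cost: 354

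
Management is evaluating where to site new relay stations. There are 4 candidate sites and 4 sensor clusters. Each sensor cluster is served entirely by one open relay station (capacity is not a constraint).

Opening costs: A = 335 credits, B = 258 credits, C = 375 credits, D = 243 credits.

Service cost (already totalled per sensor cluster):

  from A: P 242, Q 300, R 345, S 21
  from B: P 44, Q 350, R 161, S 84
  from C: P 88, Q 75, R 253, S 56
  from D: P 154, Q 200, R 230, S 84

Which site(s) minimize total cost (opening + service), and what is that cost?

Open C only; minimum total cost 847.

For any fixed open set, each sensor cluster goes to its cheapest open site; total = fixed + service.
{C}: P→C 88, Q→C 75, R→C 253, S→C 56. Service 472; fixed 375; total 847.
{B}: service 639 + fixed 258 = 897
{D}: service 668 + fixed 243 = 911
{A, B, C, D}: service 301 + fixed 1211 = 1512
No other subset beats 847.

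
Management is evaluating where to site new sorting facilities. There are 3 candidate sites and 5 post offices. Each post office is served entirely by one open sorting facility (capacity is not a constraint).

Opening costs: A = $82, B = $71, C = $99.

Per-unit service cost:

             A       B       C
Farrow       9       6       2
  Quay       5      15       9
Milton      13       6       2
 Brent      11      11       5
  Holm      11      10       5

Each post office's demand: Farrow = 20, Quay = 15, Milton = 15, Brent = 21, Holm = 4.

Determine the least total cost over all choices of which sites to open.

Minimum total cost: 429

For any fixed open set, each post office goes to its cheapest open site; total = fixed + service.
{C}: Farrow→C 2·20=40, Quay→C 9·15=135, Milton→C 2·15=30, Brent→C 5·21=105, Holm→C 5·4=20. Service 330; fixed 99; total 429.
{A, C}: Farrow→C 2·20=40, Quay→A 5·15=75, Milton→C 2·15=30, Brent→C 5·21=105, Holm→C 5·4=20. Service 270; fixed 181; total 451.
{B, C}: service 330 + fixed 170 = 500
{A, B, C}: service 270 + fixed 252 = 522
(All 7 nonempty subsets were checked; C only is lowest.)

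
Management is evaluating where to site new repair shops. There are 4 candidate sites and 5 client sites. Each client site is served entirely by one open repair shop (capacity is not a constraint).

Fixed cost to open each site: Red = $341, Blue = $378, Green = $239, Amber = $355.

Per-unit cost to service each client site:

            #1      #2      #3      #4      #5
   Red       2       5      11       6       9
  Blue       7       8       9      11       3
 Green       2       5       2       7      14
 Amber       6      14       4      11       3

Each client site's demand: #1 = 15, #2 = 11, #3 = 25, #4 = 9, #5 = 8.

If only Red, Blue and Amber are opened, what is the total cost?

Each client site is assigned to its cheapest site among the open ones.
{Red, Blue, Amber}: #1→Red 2·15=30, #2→Red 5·11=55, #3→Amber 4·25=100, #4→Red 6·9=54, #5→Blue 3·8=24. Service 263; fixed 1074; total 1337.

Total cost: 1337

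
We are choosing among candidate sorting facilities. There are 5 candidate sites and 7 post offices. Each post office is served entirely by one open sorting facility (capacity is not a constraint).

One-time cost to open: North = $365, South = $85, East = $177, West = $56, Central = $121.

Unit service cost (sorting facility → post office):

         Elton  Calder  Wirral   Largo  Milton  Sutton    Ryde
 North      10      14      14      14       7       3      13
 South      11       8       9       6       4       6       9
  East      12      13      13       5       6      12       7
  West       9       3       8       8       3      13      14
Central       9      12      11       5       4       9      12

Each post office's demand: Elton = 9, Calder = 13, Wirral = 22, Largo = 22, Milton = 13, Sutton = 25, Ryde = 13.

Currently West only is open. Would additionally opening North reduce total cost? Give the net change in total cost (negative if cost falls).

Current service cost with {West}: 1018.
Adding North: each post office re-picks its cheapest; new service cost 755, saving 263.
Extra fixed cost: 365. Net change = 365 − 263 = 102.
(Totals: 1074 → 1176.)

No — net change +102 (cost rises by 102).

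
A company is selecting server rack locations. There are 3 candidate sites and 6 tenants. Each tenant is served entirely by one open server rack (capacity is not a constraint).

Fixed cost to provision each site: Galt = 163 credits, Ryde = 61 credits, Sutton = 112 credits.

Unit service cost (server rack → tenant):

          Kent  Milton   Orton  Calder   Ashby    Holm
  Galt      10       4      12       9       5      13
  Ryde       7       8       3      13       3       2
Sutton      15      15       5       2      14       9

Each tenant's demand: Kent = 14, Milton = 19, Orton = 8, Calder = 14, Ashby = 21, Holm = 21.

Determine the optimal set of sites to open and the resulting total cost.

Open Ryde and Sutton; minimum total cost 580.

For any fixed open set, each tenant goes to its cheapest open site; total = fixed + service.
{Ryde, Sutton}: Kent→Ryde 7·14=98, Milton→Ryde 8·19=152, Orton→Ryde 3·8=24, Calder→Sutton 2·14=28, Ashby→Ryde 3·21=63, Holm→Ryde 2·21=42. Service 407; fixed 173; total 580.
{Ryde}: Kent→Ryde 7·14=98, Milton→Ryde 8·19=152, Orton→Ryde 3·8=24, Calder→Ryde 13·14=182, Ashby→Ryde 3·21=63, Holm→Ryde 2·21=42. Service 561; fixed 61; total 622.
{Galt, Ryde}: service 429 + fixed 224 = 653
{Galt, Ryde, Sutton}: service 331 + fixed 336 = 667
No other subset beats 580.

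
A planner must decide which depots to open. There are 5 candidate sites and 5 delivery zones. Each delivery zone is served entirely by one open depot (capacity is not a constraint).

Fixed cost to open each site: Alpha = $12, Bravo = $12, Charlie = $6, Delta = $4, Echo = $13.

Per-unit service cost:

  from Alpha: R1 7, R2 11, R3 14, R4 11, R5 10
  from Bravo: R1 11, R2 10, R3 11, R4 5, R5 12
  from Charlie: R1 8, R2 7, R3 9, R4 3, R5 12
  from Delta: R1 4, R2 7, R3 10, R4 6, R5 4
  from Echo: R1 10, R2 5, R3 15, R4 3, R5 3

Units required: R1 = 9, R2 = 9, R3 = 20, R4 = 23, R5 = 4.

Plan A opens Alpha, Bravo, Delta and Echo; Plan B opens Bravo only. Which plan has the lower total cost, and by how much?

Plan A: {Alpha, Bravo, Delta, Echo}: R1→Delta 4·9=36, R2→Echo 5·9=45, R3→Delta 10·20=200, R4→Echo 3·23=69, R5→Echo 3·4=12. Service 362; fixed 41; total 403.
Plan B: {Bravo}: R1→Bravo 11·9=99, R2→Bravo 10·9=90, R3→Bravo 11·20=220, R4→Bravo 5·23=115, R5→Bravo 12·4=48. Service 572; fixed 12; total 584.
Difference: |403 − 584| = 181.

Plan A is cheaper by 181.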